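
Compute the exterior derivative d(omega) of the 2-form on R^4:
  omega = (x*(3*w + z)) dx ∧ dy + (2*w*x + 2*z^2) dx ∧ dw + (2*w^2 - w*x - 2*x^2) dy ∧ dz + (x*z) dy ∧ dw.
d(omega) = (-w - 3*x) dx ∧ dy ∧ dz + (3*x + z) dx ∧ dy ∧ dw + (-4*z) dx ∧ dz ∧ dw + (4*w - 2*x) dy ∧ dz ∧ dw

For a 2-form omega = sum_{i<j} g_{ij} dx_i ∧ dx_j, the exterior derivative is
  d(omega) = sum_{i<j} d(g_{ij}) ∧ dx_i ∧ dx_j = sum_{i<j, k} (∂g_{ij}/∂x_k) dx_k ∧ dx_i ∧ dx_j.
Expand each term, using dx_k ∧ dx_i ∧ dx_j = sgn(permutation) dx_{(a)} ∧ dx_{(b)} ∧ dx_{(c)} with (a < b < c) sorted:
  d(x*(3*w + z)) includes (∂/∂z)(x*(3*w + z)) dz = (x) dz, which multiplied by dx ∧ dy gives (x) dx ∧ dy ∧ dz
  d(x*(3*w + z)) includes (∂/∂w)(x*(3*w + z)) dw = (3*x) dw, which multiplied by dx ∧ dy gives (3*x) dx ∧ dy ∧ dw
  d(2*w*x + 2*z^2) includes (∂/∂z)(2*w*x + 2*z^2) dz = (4*z) dz, which multiplied by dx ∧ dw gives (-4*z) dx ∧ dz ∧ dw
  d(2*w^2 - w*x - 2*x^2) includes (∂/∂x)(2*w^2 - w*x - 2*x^2) dx = (-w - 4*x) dx, which multiplied by dy ∧ dz gives (-w - 4*x) dx ∧ dy ∧ dz
  d(2*w^2 - w*x - 2*x^2) includes (∂/∂w)(2*w^2 - w*x - 2*x^2) dw = (4*w - x) dw, which multiplied by dy ∧ dz gives (4*w - x) dy ∧ dz ∧ dw
  d(x*z) includes (∂/∂x)(x*z) dx = (z) dx, which multiplied by dy ∧ dw gives (z) dx ∧ dy ∧ dw
  d(x*z) includes (∂/∂z)(x*z) dz = (x) dz, which multiplied by dy ∧ dw gives (-x) dy ∧ dz ∧ dw
Collecting like 3-forms: d(omega) = (-w - 3*x) dx ∧ dy ∧ dz + (3*x + z) dx ∧ dy ∧ dw + (-4*z) dx ∧ dz ∧ dw + (4*w - 2*x) dy ∧ dz ∧ dw.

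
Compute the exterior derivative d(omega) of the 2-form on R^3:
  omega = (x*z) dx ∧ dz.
d(omega) = 0

For a 2-form omega = sum_{i<j} g_{ij} dx_i ∧ dx_j, the exterior derivative is
  d(omega) = sum_{i<j} d(g_{ij}) ∧ dx_i ∧ dx_j = sum_{i<j, k} (∂g_{ij}/∂x_k) dx_k ∧ dx_i ∧ dx_j.
Expand each term, using dx_k ∧ dx_i ∧ dx_j = sgn(permutation) dx_{(a)} ∧ dx_{(b)} ∧ dx_{(c)} with (a < b < c) sorted:

Collecting like 3-forms: d(omega) = 0.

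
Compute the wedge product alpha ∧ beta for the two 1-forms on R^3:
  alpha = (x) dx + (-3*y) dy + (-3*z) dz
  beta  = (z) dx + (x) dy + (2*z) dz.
alpha ∧ beta = (x^2 + 3*y*z) dx ∧ dy + (z*(2*x + 3*z)) dx ∧ dz + (3*z*(x - 2*y)) dy ∧ dz

Distribute the wedge, using dx_i ∧ dx_j = -dx_j ∧ dx_i and dx_i ∧ dx_i = 0. For each pair (i, j) with i < j, the coefficient of dx_i ∧ dx_j in alpha ∧ beta is (alpha_i * beta_j - alpha_j * beta_i). Collecting: alpha ∧ beta = (x^2 + 3*y*z) dx ∧ dy + (z*(2*x + 3*z)) dx ∧ dz + (3*z*(x - 2*y)) dy ∧ dz.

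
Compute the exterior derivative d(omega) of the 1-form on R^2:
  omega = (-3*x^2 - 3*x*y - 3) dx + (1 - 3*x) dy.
d(omega) = (3*x - 3) dx ∧ dy

For a 1-form omega = sum_i f_i dx_i, the exterior derivative is
  d(omega) = sum_{i < j} (∂f_j/∂x_i - ∂f_i/∂x_j) dx_i ∧ dx_j.
  coefficient of dx ∧ dy: ∂f_2/∂x - ∂f_1/∂y = ∂(1 - 3*x)/∂x - ∂(-3*x^2 - 3*x*y - 3)/∂y = 3*x - 3
Assembling: d(omega) = (3*x - 3) dx ∧ dy.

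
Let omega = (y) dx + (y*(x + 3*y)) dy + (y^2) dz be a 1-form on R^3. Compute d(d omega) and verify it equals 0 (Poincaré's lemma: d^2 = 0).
d(d omega) = 0

Step 1: d omega = sum_{i<j} (∂f_j/∂x_i - ∂f_i/∂x_j) dx_i ∧ dx_j:
  coeff of dx ∧ dy: y - 1
  coeff of dx ∧ dz: 0
  coeff of dy ∧ dz: 2*y
Step 2: Apply d again to each 2-form coefficient. The only possible 3-form in R^3 is dx ∧ dy ∧ dz, with coefficient
  ∂(coeff of dy∧dz)/∂x - ∂(coeff of dx∧dz)/∂y + ∂(coeff of dx∧dy)/∂z
  = ∂/∂x (2*y) - ∂/∂y (0) + ∂/∂z (y - 1).
Each of these terms simplifies to sums of mixed partials that cancel in pairs. The result is 0 (by equality of mixed partials for smooth functions — Schwarz / Clairaut).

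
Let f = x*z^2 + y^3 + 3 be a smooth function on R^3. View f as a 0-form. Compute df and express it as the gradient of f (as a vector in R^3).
df = (z^2) dx + (3*y^2) dy + (2*x*z) dz; grad f = (z^2, 3*y^2, 2*x*z)

For a 0-form f, d f = (∂f/∂x) dx + (∂f/∂y) dy + (∂f/∂z) dz. The components of the vector representation are exactly the entries of grad f in Cartesian coordinates:
  ∂f/∂x = z^2
  ∂f/∂y = 3*y^2
  ∂f/∂z = 2*x*z.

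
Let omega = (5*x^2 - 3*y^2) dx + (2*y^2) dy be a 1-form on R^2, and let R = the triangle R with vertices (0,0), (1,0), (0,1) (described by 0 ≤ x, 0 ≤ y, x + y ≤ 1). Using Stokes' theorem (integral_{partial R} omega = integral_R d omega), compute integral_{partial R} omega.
integral_(partial R) omega = 1

Stokes: integral_partial_R omega = integral_R d omega with d omega = (∂Q/∂x - ∂P/∂y) dx ∧ dy.
  ∂Q/∂x = 0
  ∂P/∂y = -6*y
  integrand = ∂Q/∂x - ∂P/∂y = 6*y.
Integrating over R: integral_0^1 integral_0^{1-x} (6*y) dy dx = 1.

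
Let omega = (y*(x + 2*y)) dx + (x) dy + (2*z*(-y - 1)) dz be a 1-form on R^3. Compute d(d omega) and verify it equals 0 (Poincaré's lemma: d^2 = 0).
d(d omega) = 0

Step 1: d omega = sum_{i<j} (∂f_j/∂x_i - ∂f_i/∂x_j) dx_i ∧ dx_j:
  coeff of dx ∧ dy: -x - 4*y + 1
  coeff of dx ∧ dz: 0
  coeff of dy ∧ dz: -2*z
Step 2: Apply d again to each 2-form coefficient. The only possible 3-form in R^3 is dx ∧ dy ∧ dz, with coefficient
  ∂(coeff of dy∧dz)/∂x - ∂(coeff of dx∧dz)/∂y + ∂(coeff of dx∧dy)/∂z
  = ∂/∂x (-2*z) - ∂/∂y (0) + ∂/∂z (-x - 4*y + 1).
Each of these terms simplifies to sums of mixed partials that cancel in pairs. The result is 0 (by equality of mixed partials for smooth functions — Schwarz / Clairaut).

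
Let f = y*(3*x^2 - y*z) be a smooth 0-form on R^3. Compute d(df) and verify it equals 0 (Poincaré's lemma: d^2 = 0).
d(df) = 0

Step 1: df = sum_i (∂f/∂x_i) dx_i = (6*x*y) dx + (3*x^2 - 2*y*z) dy + (-y^2) dz.
Step 2: Apply d again. Using the 1-form formula, the coefficient of dx ∧ dy in d(df) is ∂^2 f/∂x ∂y - ∂^2 f/∂y ∂x = (6*x) - (6*x) = 0 (equality of mixed partials for smooth f).
Similarly for dx ∧ dz and dy ∧ dz — all coefficients vanish. So d(df) = 0.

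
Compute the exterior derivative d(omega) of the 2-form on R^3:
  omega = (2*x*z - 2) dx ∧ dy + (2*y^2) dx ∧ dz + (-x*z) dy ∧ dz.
d(omega) = (2*x - 4*y - z) dx ∧ dy ∧ dz

For a 2-form omega = sum_{i<j} g_{ij} dx_i ∧ dx_j, the exterior derivative is
  d(omega) = sum_{i<j} d(g_{ij}) ∧ dx_i ∧ dx_j = sum_{i<j, k} (∂g_{ij}/∂x_k) dx_k ∧ dx_i ∧ dx_j.
Expand each term, using dx_k ∧ dx_i ∧ dx_j = sgn(permutation) dx_{(a)} ∧ dx_{(b)} ∧ dx_{(c)} with (a < b < c) sorted:
  d(2*x*z - 2) includes (∂/∂z)(2*x*z - 2) dz = (2*x) dz, which multiplied by dx ∧ dy gives (2*x) dx ∧ dy ∧ dz
  d(2*y^2) includes (∂/∂y)(2*y^2) dy = (4*y) dy, which multiplied by dx ∧ dz gives (-4*y) dx ∧ dy ∧ dz
  d(-x*z) includes (∂/∂x)(-x*z) dx = (-z) dx, which multiplied by dy ∧ dz gives (-z) dx ∧ dy ∧ dz
Collecting like 3-forms: d(omega) = (2*x - 4*y - z) dx ∧ dy ∧ dz.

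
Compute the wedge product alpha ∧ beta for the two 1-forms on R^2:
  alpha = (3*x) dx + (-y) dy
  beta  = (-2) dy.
alpha ∧ beta = (-6*x) dx ∧ dy

Distribute the wedge, using dx_i ∧ dx_j = -dx_j ∧ dx_i and dx_i ∧ dx_i = 0. For each pair (i, j) with i < j, the coefficient of dx_i ∧ dx_j in alpha ∧ beta is (alpha_i * beta_j - alpha_j * beta_i). Collecting: alpha ∧ beta = (-6*x) dx ∧ dy.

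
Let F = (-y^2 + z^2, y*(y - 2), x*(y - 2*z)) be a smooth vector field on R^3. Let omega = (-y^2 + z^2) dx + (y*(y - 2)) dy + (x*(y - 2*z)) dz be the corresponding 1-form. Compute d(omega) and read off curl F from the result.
d(omega) = (x) dy ∧ dz + (-y + 4*z) dz ∧ dx + (2*y) dx ∧ dy; curl F = (x, -y + 4*z, 2*y)

d omega = sum_{i<j} (∂f_j/∂x_i - ∂f_i/∂x_j) dx_i ∧ dx_j. Under the identification (dy ∧ dz, dz ∧ dx, dx ∧ dy) ↔ (e_x, e_y, e_z), the coefficients are exactly the components of curl F. Compute:
  ∂R/∂y - ∂Q/∂z = (x) - (0) = x
  ∂P/∂z - ∂R/∂x = (2*z) - (y - 2*z) = -y + 4*z
  ∂Q/∂x - ∂P/∂y = (0) - (-2*y) = 2*y.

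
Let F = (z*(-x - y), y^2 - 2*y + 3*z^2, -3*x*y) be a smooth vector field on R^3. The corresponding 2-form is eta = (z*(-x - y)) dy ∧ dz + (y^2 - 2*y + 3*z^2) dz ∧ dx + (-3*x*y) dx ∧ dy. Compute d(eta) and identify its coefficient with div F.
d(eta) = (2*y - z - 2) dx ∧ dy ∧ dz; div F = 2*y - z - 2

For a 2-form in R^3 of the form above, applying d gives a 3-form with coefficient ∂P/∂x + ∂Q/∂y + ∂R/∂z:
  ∂P/∂x = -z
  ∂Q/∂y = 2*y - 2
  ∂R/∂z = 0
Sum = 2*y - z - 2, which is exactly div F.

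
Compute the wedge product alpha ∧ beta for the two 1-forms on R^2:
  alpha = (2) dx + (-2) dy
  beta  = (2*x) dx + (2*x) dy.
alpha ∧ beta = (8*x) dx ∧ dy

Distribute the wedge, using dx_i ∧ dx_j = -dx_j ∧ dx_i and dx_i ∧ dx_i = 0. For each pair (i, j) with i < j, the coefficient of dx_i ∧ dx_j in alpha ∧ beta is (alpha_i * beta_j - alpha_j * beta_i). Collecting: alpha ∧ beta = (8*x) dx ∧ dy.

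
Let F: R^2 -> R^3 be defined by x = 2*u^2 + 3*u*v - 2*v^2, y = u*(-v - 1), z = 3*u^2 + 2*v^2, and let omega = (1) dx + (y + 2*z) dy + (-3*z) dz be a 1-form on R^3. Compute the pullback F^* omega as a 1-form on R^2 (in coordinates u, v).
F^* omega = (-54*u^3 - 6*u^2*v - 6*u^2 - 35*u*v^2 + 2*u*v + 5*u - 4*v^3 - 4*v^2 + 3*v) du + (-6*u^3 - 35*u^2*v + u^2 - 4*u*v^2 + 3*u - 24*v^3 - 4*v) dv

Using F^*(f dg) = (f ∘ F) d(g ∘ F), substitute each coordinate x_i by F_i(u, v) in f_i, and replace dx_i by d F_i = (∂F_i/∂u) du + (∂F_i/∂v) dv.
  For the x component: f_1(F) = 1; d F_1 = (4*u + 3*v) du + (3*u - 4*v) dv
  For the y component: f_2(F) = 6*u^2 - u*v - u + 4*v^2; d F_2 = (-v - 1) du + (-u) dv
  For the z component: f_3(F) = -9*u^2 - 6*v^2; d F_3 = (6*u) du + (4*v) dv
Combining and collecting du, dv coefficients:
  coeff of du: -54*u^3 - 6*u^2*v - 6*u^2 - 35*u*v^2 + 2*u*v + 5*u - 4*v^3 - 4*v^2 + 3*v
  coeff of dv: -6*u^3 - 35*u^2*v + u^2 - 4*u*v^2 + 3*u - 24*v^3 - 4*v
F^* omega = (-54*u^3 - 6*u^2*v - 6*u^2 - 35*u*v^2 + 2*u*v + 5*u - 4*v^3 - 4*v^2 + 3*v) du + (-6*u^3 - 35*u^2*v + u^2 - 4*u*v^2 + 3*u - 24*v^3 - 4*v) dv.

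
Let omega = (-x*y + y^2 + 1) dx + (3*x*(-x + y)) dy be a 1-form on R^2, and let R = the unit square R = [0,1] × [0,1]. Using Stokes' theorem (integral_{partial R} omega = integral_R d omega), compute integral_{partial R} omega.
integral_(partial R) omega = -2

Stokes: integral_partial_R omega = integral_R d omega with d omega = (∂Q/∂x - ∂P/∂y) dx ∧ dy.
  ∂Q/∂x = -6*x + 3*y
  ∂P/∂y = -x + 2*y
  integrand = ∂Q/∂x - ∂P/∂y = -5*x + y.
Integrating over R: integral_0^1 integral_0^1 (-5*x + y) dx dy = -2.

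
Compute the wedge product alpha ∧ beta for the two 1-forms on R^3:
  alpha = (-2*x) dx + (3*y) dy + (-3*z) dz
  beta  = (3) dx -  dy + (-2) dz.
alpha ∧ beta = (2*x - 9*y) dx ∧ dy + (4*x + 9*z) dx ∧ dz + (-6*y - 3*z) dy ∧ dz

Distribute the wedge, using dx_i ∧ dx_j = -dx_j ∧ dx_i and dx_i ∧ dx_i = 0. For each pair (i, j) with i < j, the coefficient of dx_i ∧ dx_j in alpha ∧ beta is (alpha_i * beta_j - alpha_j * beta_i). Collecting: alpha ∧ beta = (2*x - 9*y) dx ∧ dy + (4*x + 9*z) dx ∧ dz + (-6*y - 3*z) dy ∧ dz.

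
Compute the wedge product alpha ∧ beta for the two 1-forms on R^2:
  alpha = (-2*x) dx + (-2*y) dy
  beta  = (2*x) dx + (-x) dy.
alpha ∧ beta = (2*x*(x + 2*y)) dx ∧ dy

Distribute the wedge, using dx_i ∧ dx_j = -dx_j ∧ dx_i and dx_i ∧ dx_i = 0. For each pair (i, j) with i < j, the coefficient of dx_i ∧ dx_j in alpha ∧ beta is (alpha_i * beta_j - alpha_j * beta_i). Collecting: alpha ∧ beta = (2*x*(x + 2*y)) dx ∧ dy.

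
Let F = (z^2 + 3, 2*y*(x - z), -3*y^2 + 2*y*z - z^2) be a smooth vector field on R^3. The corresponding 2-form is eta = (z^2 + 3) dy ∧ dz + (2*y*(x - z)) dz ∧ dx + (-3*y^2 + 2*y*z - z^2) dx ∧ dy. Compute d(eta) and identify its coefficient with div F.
d(eta) = (2*x + 2*y - 4*z) dx ∧ dy ∧ dz; div F = 2*x + 2*y - 4*z

For a 2-form in R^3 of the form above, applying d gives a 3-form with coefficient ∂P/∂x + ∂Q/∂y + ∂R/∂z:
  ∂P/∂x = 0
  ∂Q/∂y = 2*x - 2*z
  ∂R/∂z = 2*y - 2*z
Sum = 2*x + 2*y - 4*z, which is exactly div F.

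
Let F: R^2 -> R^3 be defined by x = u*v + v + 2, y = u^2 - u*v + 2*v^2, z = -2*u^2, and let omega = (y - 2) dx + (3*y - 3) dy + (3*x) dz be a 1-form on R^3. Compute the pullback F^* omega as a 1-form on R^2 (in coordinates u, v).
F^* omega = (6*u^3 - 20*u^2*v + 14*u*v^2 - 12*u*v - 30*u - 4*v^3 + v) du + (-2*u^3 + 14*u^2*v + u^2 - 16*u*v^2 - u*v + u + 24*v^3 + 2*v^2 - 12*v - 2) dv

Using F^*(f dg) = (f ∘ F) d(g ∘ F), substitute each coordinate x_i by F_i(u, v) in f_i, and replace dx_i by d F_i = (∂F_i/∂u) du + (∂F_i/∂v) dv.
  For the x component: f_1(F) = u^2 - u*v + 2*v^2 - 2; d F_1 = (v) du + (u + 1) dv
  For the y component: f_2(F) = 3*u^2 - 3*u*v + 6*v^2 - 3; d F_2 = (2*u - v) du + (-u + 4*v) dv
  For the z component: f_3(F) = 3*u*v + 3*v + 6; d F_3 = (-4*u) du + (0) dv
Combining and collecting du, dv coefficients:
  coeff of du: 6*u^3 - 20*u^2*v + 14*u*v^2 - 12*u*v - 30*u - 4*v^3 + v
  coeff of dv: -2*u^3 + 14*u^2*v + u^2 - 16*u*v^2 - u*v + u + 24*v^3 + 2*v^2 - 12*v - 2
F^* omega = (6*u^3 - 20*u^2*v + 14*u*v^2 - 12*u*v - 30*u - 4*v^3 + v) du + (-2*u^3 + 14*u^2*v + u^2 - 16*u*v^2 - u*v + u + 24*v^3 + 2*v^2 - 12*v - 2) dv.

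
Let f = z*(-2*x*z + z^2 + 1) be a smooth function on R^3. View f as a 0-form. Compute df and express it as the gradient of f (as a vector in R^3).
df = (-2*z^2) dx + (0) dy + (-4*x*z + 3*z^2 + 1) dz; grad f = (-2*z^2, 0, -4*x*z + 3*z^2 + 1)

For a 0-form f, d f = (∂f/∂x) dx + (∂f/∂y) dy + (∂f/∂z) dz. The components of the vector representation are exactly the entries of grad f in Cartesian coordinates:
  ∂f/∂x = -2*z^2
  ∂f/∂y = 0
  ∂f/∂z = -4*x*z + 3*z^2 + 1.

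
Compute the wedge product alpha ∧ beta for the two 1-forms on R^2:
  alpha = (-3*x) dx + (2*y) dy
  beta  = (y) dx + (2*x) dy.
alpha ∧ beta = (-6*x^2 - 2*y^2) dx ∧ dy

Distribute the wedge, using dx_i ∧ dx_j = -dx_j ∧ dx_i and dx_i ∧ dx_i = 0. For each pair (i, j) with i < j, the coefficient of dx_i ∧ dx_j in alpha ∧ beta is (alpha_i * beta_j - alpha_j * beta_i). Collecting: alpha ∧ beta = (-6*x^2 - 2*y^2) dx ∧ dy.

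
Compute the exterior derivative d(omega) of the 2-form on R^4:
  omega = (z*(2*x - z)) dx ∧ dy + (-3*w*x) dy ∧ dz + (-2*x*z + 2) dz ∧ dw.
d(omega) = (-3*w + 2*x - 2*z) dx ∧ dy ∧ dz + (-3*x) dy ∧ dz ∧ dw + (-2*z) dx ∧ dz ∧ dw

For a 2-form omega = sum_{i<j} g_{ij} dx_i ∧ dx_j, the exterior derivative is
  d(omega) = sum_{i<j} d(g_{ij}) ∧ dx_i ∧ dx_j = sum_{i<j, k} (∂g_{ij}/∂x_k) dx_k ∧ dx_i ∧ dx_j.
Expand each term, using dx_k ∧ dx_i ∧ dx_j = sgn(permutation) dx_{(a)} ∧ dx_{(b)} ∧ dx_{(c)} with (a < b < c) sorted:
  d(z*(2*x - z)) includes (∂/∂z)(z*(2*x - z)) dz = (2*x - 2*z) dz, which multiplied by dx ∧ dy gives (2*x - 2*z) dx ∧ dy ∧ dz
  d(-3*w*x) includes (∂/∂x)(-3*w*x) dx = (-3*w) dx, which multiplied by dy ∧ dz gives (-3*w) dx ∧ dy ∧ dz
  d(-3*w*x) includes (∂/∂w)(-3*w*x) dw = (-3*x) dw, which multiplied by dy ∧ dz gives (-3*x) dy ∧ dz ∧ dw
  d(-2*x*z + 2) includes (∂/∂x)(-2*x*z + 2) dx = (-2*z) dx, which multiplied by dz ∧ dw gives (-2*z) dx ∧ dz ∧ dw
Collecting like 3-forms: d(omega) = (-3*w + 2*x - 2*z) dx ∧ dy ∧ dz + (-3*x) dy ∧ dz ∧ dw + (-2*z) dx ∧ dz ∧ dw.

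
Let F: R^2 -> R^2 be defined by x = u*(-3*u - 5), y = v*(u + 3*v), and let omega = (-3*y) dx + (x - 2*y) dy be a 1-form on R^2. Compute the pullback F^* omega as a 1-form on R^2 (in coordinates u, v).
F^* omega = (v*(15*u^2 + 52*u*v + 10*u - 6*v^2 + 45*v)) du + (-3*u^3 - 20*u^2*v - 5*u^2 - 18*u*v^2 - 30*u*v - 36*v^3) dv

Using F^*(f dg) = (f ∘ F) d(g ∘ F), substitute each coordinate x_i by F_i(u, v) in f_i, and replace dx_i by d F_i = (∂F_i/∂u) du + (∂F_i/∂v) dv.
  For the x component: f_1(F) = 3*v*(-u - 3*v); d F_1 = (-6*u - 5) du + (0) dv
  For the y component: f_2(F) = -3*u^2 - 2*u*v - 5*u - 6*v^2; d F_2 = (v) du + (u + 6*v) dv
Combining and collecting du, dv coefficients:
  coeff of du: v*(15*u^2 + 52*u*v + 10*u - 6*v^2 + 45*v)
  coeff of dv: -3*u^3 - 20*u^2*v - 5*u^2 - 18*u*v^2 - 30*u*v - 36*v^3
F^* omega = (v*(15*u^2 + 52*u*v + 10*u - 6*v^2 + 45*v)) du + (-3*u^3 - 20*u^2*v - 5*u^2 - 18*u*v^2 - 30*u*v - 36*v^3) dv.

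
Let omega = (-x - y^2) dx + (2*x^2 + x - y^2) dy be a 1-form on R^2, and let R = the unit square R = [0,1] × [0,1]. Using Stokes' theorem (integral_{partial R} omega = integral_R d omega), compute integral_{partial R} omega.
integral_(partial R) omega = 4

Stokes: integral_partial_R omega = integral_R d omega with d omega = (∂Q/∂x - ∂P/∂y) dx ∧ dy.
  ∂Q/∂x = 4*x + 1
  ∂P/∂y = -2*y
  integrand = ∂Q/∂x - ∂P/∂y = 4*x + 2*y + 1.
Integrating over R: integral_0^1 integral_0^1 (4*x + 2*y + 1) dx dy = 4.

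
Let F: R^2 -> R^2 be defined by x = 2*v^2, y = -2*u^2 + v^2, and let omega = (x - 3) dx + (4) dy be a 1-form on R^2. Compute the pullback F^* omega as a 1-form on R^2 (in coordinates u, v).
F^* omega = (-16*u) du + (8*v^3 - 4*v) dv

Using F^*(f dg) = (f ∘ F) d(g ∘ F), substitute each coordinate x_i by F_i(u, v) in f_i, and replace dx_i by d F_i = (∂F_i/∂u) du + (∂F_i/∂v) dv.
  For the x component: f_1(F) = 2*v^2 - 3; d F_1 = (0) du + (4*v) dv
  For the y component: f_2(F) = 4; d F_2 = (-4*u) du + (2*v) dv
Combining and collecting du, dv coefficients:
  coeff of du: -16*u
  coeff of dv: 8*v^3 - 4*v
F^* omega = (-16*u) du + (8*v^3 - 4*v) dv.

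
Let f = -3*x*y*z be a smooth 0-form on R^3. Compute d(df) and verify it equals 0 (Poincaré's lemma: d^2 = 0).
d(df) = 0

Step 1: df = sum_i (∂f/∂x_i) dx_i = (-3*y*z) dx + (-3*x*z) dy + (-3*x*y) dz.
Step 2: Apply d again. Using the 1-form formula, the coefficient of dx ∧ dy in d(df) is ∂^2 f/∂x ∂y - ∂^2 f/∂y ∂x = (-3*z) - (-3*z) = 0 (equality of mixed partials for smooth f).
Similarly for dx ∧ dz and dy ∧ dz — all coefficients vanish. So d(df) = 0.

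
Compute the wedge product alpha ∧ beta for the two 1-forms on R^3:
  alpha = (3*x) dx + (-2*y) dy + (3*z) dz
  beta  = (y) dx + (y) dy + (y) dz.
alpha ∧ beta = (y*(3*x + 2*y)) dx ∧ dy + (3*y*(x - z)) dx ∧ dz + (-y*(2*y + 3*z)) dy ∧ dz

Distribute the wedge, using dx_i ∧ dx_j = -dx_j ∧ dx_i and dx_i ∧ dx_i = 0. For each pair (i, j) with i < j, the coefficient of dx_i ∧ dx_j in alpha ∧ beta is (alpha_i * beta_j - alpha_j * beta_i). Collecting: alpha ∧ beta = (y*(3*x + 2*y)) dx ∧ dy + (3*y*(x - z)) dx ∧ dz + (-y*(2*y + 3*z)) dy ∧ dz.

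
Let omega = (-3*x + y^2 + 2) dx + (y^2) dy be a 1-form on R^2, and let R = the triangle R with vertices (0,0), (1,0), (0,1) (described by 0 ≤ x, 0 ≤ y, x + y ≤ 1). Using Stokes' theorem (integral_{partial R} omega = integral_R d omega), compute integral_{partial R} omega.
integral_(partial R) omega = -1/3

Stokes: integral_partial_R omega = integral_R d omega with d omega = (∂Q/∂x - ∂P/∂y) dx ∧ dy.
  ∂Q/∂x = 0
  ∂P/∂y = 2*y
  integrand = ∂Q/∂x - ∂P/∂y = -2*y.
Integrating over R: integral_0^1 integral_0^{1-x} (-2*y) dy dx = -1/3.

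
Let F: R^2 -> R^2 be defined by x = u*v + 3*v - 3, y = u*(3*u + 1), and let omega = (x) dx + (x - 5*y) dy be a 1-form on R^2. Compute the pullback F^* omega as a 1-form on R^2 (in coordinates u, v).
F^* omega = (-90*u^3 + 6*u^2*v - 45*u^2 + u*v^2 + 19*u*v - 23*u + 3*v^2 - 3) du + (u^2*v + 6*u*v - 3*u + 9*v - 9) dv

Using F^*(f dg) = (f ∘ F) d(g ∘ F), substitute each coordinate x_i by F_i(u, v) in f_i, and replace dx_i by d F_i = (∂F_i/∂u) du + (∂F_i/∂v) dv.
  For the x component: f_1(F) = u*v + 3*v - 3; d F_1 = (v) du + (u + 3) dv
  For the y component: f_2(F) = -15*u^2 + u*v - 5*u + 3*v - 3; d F_2 = (6*u + 1) du + (0) dv
Combining and collecting du, dv coefficients:
  coeff of du: -90*u^3 + 6*u^2*v - 45*u^2 + u*v^2 + 19*u*v - 23*u + 3*v^2 - 3
  coeff of dv: u^2*v + 6*u*v - 3*u + 9*v - 9
F^* omega = (-90*u^3 + 6*u^2*v - 45*u^2 + u*v^2 + 19*u*v - 23*u + 3*v^2 - 3) du + (u^2*v + 6*u*v - 3*u + 9*v - 9) dv.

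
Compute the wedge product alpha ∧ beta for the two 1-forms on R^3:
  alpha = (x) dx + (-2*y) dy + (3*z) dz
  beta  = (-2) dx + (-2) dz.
alpha ∧ beta = (-2*x + 6*z) dx ∧ dz + (-4*y) dx ∧ dy + (4*y) dy ∧ dz

Distribute the wedge, using dx_i ∧ dx_j = -dx_j ∧ dx_i and dx_i ∧ dx_i = 0. For each pair (i, j) with i < j, the coefficient of dx_i ∧ dx_j in alpha ∧ beta is (alpha_i * beta_j - alpha_j * beta_i). Collecting: alpha ∧ beta = (-2*x + 6*z) dx ∧ dz + (-4*y) dx ∧ dy + (4*y) dy ∧ dz.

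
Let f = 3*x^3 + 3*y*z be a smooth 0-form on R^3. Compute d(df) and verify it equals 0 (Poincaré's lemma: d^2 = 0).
d(df) = 0

Step 1: df = sum_i (∂f/∂x_i) dx_i = (9*x^2) dx + (3*z) dy + (3*y) dz.
Step 2: Apply d again. Using the 1-form formula, the coefficient of dx ∧ dy in d(df) is ∂^2 f/∂x ∂y - ∂^2 f/∂y ∂x = (0) - (0) = 0 (equality of mixed partials for smooth f).
Similarly for dx ∧ dz and dy ∧ dz — all coefficients vanish. So d(df) = 0.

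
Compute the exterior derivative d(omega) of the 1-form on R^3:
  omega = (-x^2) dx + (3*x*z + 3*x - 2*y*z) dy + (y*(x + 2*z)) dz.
d(omega) = (3*z + 3) dx ∧ dy + (y) dx ∧ dz + (-2*x + 2*y + 2*z) dy ∧ dz

For a 1-form omega = sum_i f_i dx_i, the exterior derivative is
  d(omega) = sum_{i < j} (∂f_j/∂x_i - ∂f_i/∂x_j) dx_i ∧ dx_j.
  coefficient of dx ∧ dy: ∂f_2/∂x - ∂f_1/∂y = ∂(3*x*z + 3*x - 2*y*z)/∂x - ∂(-x^2)/∂y = 3*z + 3
  coefficient of dx ∧ dz: ∂f_3/∂x - ∂f_1/∂z = ∂(y*(x + 2*z))/∂x - ∂(-x^2)/∂z = y
  coefficient of dy ∧ dz: ∂f_3/∂y - ∂f_2/∂z = ∂(y*(x + 2*z))/∂y - ∂(3*x*z + 3*x - 2*y*z)/∂z = -2*x + 2*y + 2*z
Assembling: d(omega) = (3*z + 3) dx ∧ dy + (y) dx ∧ dz + (-2*x + 2*y + 2*z) dy ∧ dz.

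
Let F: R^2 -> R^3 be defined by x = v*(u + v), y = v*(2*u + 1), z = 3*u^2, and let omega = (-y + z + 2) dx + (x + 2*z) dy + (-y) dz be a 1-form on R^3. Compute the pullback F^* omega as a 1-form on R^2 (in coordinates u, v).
F^* omega = (v*(3*u^2 - 6*u + 2*v^2 - v + 2)) du + (15*u^3 + 6*u^2*v + 6*u^2 - 2*u*v^2 + 2*u - v^2 + 4*v) dv

Using F^*(f dg) = (f ∘ F) d(g ∘ F), substitute each coordinate x_i by F_i(u, v) in f_i, and replace dx_i by d F_i = (∂F_i/∂u) du + (∂F_i/∂v) dv.
  For the x component: f_1(F) = 3*u^2 - 2*u*v - v + 2; d F_1 = (v) du + (u + 2*v) dv
  For the y component: f_2(F) = 6*u^2 + u*v + v^2; d F_2 = (2*v) du + (2*u + 1) dv
  For the z component: f_3(F) = v*(-2*u - 1); d F_3 = (6*u) du + (0) dv
Combining and collecting du, dv coefficients:
  coeff of du: v*(3*u^2 - 6*u + 2*v^2 - v + 2)
  coeff of dv: 15*u^3 + 6*u^2*v + 6*u^2 - 2*u*v^2 + 2*u - v^2 + 4*v
F^* omega = (v*(3*u^2 - 6*u + 2*v^2 - v + 2)) du + (15*u^3 + 6*u^2*v + 6*u^2 - 2*u*v^2 + 2*u - v^2 + 4*v) dv.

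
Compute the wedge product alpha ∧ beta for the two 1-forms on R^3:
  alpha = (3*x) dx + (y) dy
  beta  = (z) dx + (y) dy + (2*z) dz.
alpha ∧ beta = (y*(3*x - z)) dx ∧ dy + (6*x*z) dx ∧ dz + (2*y*z) dy ∧ dz

Distribute the wedge, using dx_i ∧ dx_j = -dx_j ∧ dx_i and dx_i ∧ dx_i = 0. For each pair (i, j) with i < j, the coefficient of dx_i ∧ dx_j in alpha ∧ beta is (alpha_i * beta_j - alpha_j * beta_i). Collecting: alpha ∧ beta = (y*(3*x - z)) dx ∧ dy + (6*x*z) dx ∧ dz + (2*y*z) dy ∧ dz.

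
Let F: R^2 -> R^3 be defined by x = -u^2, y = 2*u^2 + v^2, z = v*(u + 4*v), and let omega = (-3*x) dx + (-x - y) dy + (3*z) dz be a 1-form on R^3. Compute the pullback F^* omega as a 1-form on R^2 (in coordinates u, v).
F^* omega = (-10*u^3 - u*v^2 + 12*v^3) du + (v*(u^2 + 36*u*v + 94*v^2)) dv

Using F^*(f dg) = (f ∘ F) d(g ∘ F), substitute each coordinate x_i by F_i(u, v) in f_i, and replace dx_i by d F_i = (∂F_i/∂u) du + (∂F_i/∂v) dv.
  For the x component: f_1(F) = 3*u^2; d F_1 = (-2*u) du + (0) dv
  For the y component: f_2(F) = -u^2 - v^2; d F_2 = (4*u) du + (2*v) dv
  For the z component: f_3(F) = 3*v*(u + 4*v); d F_3 = (v) du + (u + 8*v) dv
Combining and collecting du, dv coefficients:
  coeff of du: -10*u^3 - u*v^2 + 12*v^3
  coeff of dv: v*(u^2 + 36*u*v + 94*v^2)
F^* omega = (-10*u^3 - u*v^2 + 12*v^3) du + (v*(u^2 + 36*u*v + 94*v^2)) dv.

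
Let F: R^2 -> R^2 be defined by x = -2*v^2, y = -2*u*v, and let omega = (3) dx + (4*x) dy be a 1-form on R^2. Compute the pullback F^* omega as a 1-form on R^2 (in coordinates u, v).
F^* omega = (16*v^3) du + (4*v*(4*u*v - 3)) dv

Using F^*(f dg) = (f ∘ F) d(g ∘ F), substitute each coordinate x_i by F_i(u, v) in f_i, and replace dx_i by d F_i = (∂F_i/∂u) du + (∂F_i/∂v) dv.
  For the x component: f_1(F) = 3; d F_1 = (0) du + (-4*v) dv
  For the y component: f_2(F) = -8*v^2; d F_2 = (-2*v) du + (-2*u) dv
Combining and collecting du, dv coefficients:
  coeff of du: 16*v^3
  coeff of dv: 4*v*(4*u*v - 3)
F^* omega = (16*v^3) du + (4*v*(4*u*v - 3)) dv.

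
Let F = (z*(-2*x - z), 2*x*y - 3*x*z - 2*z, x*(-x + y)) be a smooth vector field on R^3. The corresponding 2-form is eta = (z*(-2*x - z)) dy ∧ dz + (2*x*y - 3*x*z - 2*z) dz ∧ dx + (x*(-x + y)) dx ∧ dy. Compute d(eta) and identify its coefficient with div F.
d(eta) = (2*x - 2*z) dx ∧ dy ∧ dz; div F = 2*x - 2*z

For a 2-form in R^3 of the form above, applying d gives a 3-form with coefficient ∂P/∂x + ∂Q/∂y + ∂R/∂z:
  ∂P/∂x = -2*z
  ∂Q/∂y = 2*x
  ∂R/∂z = 0
Sum = 2*x - 2*z, which is exactly div F.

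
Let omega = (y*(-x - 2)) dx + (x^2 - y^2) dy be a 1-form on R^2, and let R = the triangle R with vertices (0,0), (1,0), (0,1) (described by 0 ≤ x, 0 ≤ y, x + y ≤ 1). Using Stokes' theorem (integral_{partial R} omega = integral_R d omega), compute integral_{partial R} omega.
integral_(partial R) omega = 3/2

Stokes: integral_partial_R omega = integral_R d omega with d omega = (∂Q/∂x - ∂P/∂y) dx ∧ dy.
  ∂Q/∂x = 2*x
  ∂P/∂y = -x - 2
  integrand = ∂Q/∂x - ∂P/∂y = 3*x + 2.
Integrating over R: integral_0^1 integral_0^{1-x} (3*x + 2) dy dx = 3/2.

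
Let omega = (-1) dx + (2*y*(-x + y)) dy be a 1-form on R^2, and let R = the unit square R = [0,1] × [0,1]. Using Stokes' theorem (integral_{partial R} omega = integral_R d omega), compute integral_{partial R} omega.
integral_(partial R) omega = -1

Stokes: integral_partial_R omega = integral_R d omega with d omega = (∂Q/∂x - ∂P/∂y) dx ∧ dy.
  ∂Q/∂x = -2*y
  ∂P/∂y = 0
  integrand = ∂Q/∂x - ∂P/∂y = -2*y.
Integrating over R: integral_0^1 integral_0^1 (-2*y) dx dy = -1.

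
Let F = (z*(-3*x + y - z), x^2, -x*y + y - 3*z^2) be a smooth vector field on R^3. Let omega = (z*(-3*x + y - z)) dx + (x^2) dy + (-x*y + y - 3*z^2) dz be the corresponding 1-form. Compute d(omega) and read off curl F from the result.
d(omega) = (1 - x) dy ∧ dz + (-3*x + 2*y - 2*z) dz ∧ dx + (2*x - z) dx ∧ dy; curl F = (1 - x, -3*x + 2*y - 2*z, 2*x - z)

d omega = sum_{i<j} (∂f_j/∂x_i - ∂f_i/∂x_j) dx_i ∧ dx_j. Under the identification (dy ∧ dz, dz ∧ dx, dx ∧ dy) ↔ (e_x, e_y, e_z), the coefficients are exactly the components of curl F. Compute:
  ∂R/∂y - ∂Q/∂z = (1 - x) - (0) = 1 - x
  ∂P/∂z - ∂R/∂x = (-3*x + y - 2*z) - (-y) = -3*x + 2*y - 2*z
  ∂Q/∂x - ∂P/∂y = (2*x) - (z) = 2*x - z.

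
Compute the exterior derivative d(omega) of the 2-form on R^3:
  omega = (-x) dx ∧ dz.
d(omega) = 0

For a 2-form omega = sum_{i<j} g_{ij} dx_i ∧ dx_j, the exterior derivative is
  d(omega) = sum_{i<j} d(g_{ij}) ∧ dx_i ∧ dx_j = sum_{i<j, k} (∂g_{ij}/∂x_k) dx_k ∧ dx_i ∧ dx_j.
Expand each term, using dx_k ∧ dx_i ∧ dx_j = sgn(permutation) dx_{(a)} ∧ dx_{(b)} ∧ dx_{(c)} with (a < b < c) sorted:

Collecting like 3-forms: d(omega) = 0.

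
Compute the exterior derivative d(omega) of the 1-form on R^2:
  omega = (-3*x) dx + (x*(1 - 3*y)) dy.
d(omega) = (1 - 3*y) dx ∧ dy

For a 1-form omega = sum_i f_i dx_i, the exterior derivative is
  d(omega) = sum_{i < j} (∂f_j/∂x_i - ∂f_i/∂x_j) dx_i ∧ dx_j.
  coefficient of dx ∧ dy: ∂f_2/∂x - ∂f_1/∂y = ∂(x*(1 - 3*y))/∂x - ∂(-3*x)/∂y = 1 - 3*y
Assembling: d(omega) = (1 - 3*y) dx ∧ dy.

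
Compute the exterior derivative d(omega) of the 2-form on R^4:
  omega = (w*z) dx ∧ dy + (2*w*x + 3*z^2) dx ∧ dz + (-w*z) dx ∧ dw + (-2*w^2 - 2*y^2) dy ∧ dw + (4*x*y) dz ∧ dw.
d(omega) = (w) dx ∧ dy ∧ dz + (z) dx ∧ dy ∧ dw + (w + 2*x + 4*y) dx ∧ dz ∧ dw + (4*x) dy ∧ dz ∧ dw

For a 2-form omega = sum_{i<j} g_{ij} dx_i ∧ dx_j, the exterior derivative is
  d(omega) = sum_{i<j} d(g_{ij}) ∧ dx_i ∧ dx_j = sum_{i<j, k} (∂g_{ij}/∂x_k) dx_k ∧ dx_i ∧ dx_j.
Expand each term, using dx_k ∧ dx_i ∧ dx_j = sgn(permutation) dx_{(a)} ∧ dx_{(b)} ∧ dx_{(c)} with (a < b < c) sorted:
  d(w*z) includes (∂/∂z)(w*z) dz = (w) dz, which multiplied by dx ∧ dy gives (w) dx ∧ dy ∧ dz
  d(w*z) includes (∂/∂w)(w*z) dw = (z) dw, which multiplied by dx ∧ dy gives (z) dx ∧ dy ∧ dw
  d(2*w*x + 3*z^2) includes (∂/∂w)(2*w*x + 3*z^2) dw = (2*x) dw, which multiplied by dx ∧ dz gives (2*x) dx ∧ dz ∧ dw
  d(-w*z) includes (∂/∂z)(-w*z) dz = (-w) dz, which multiplied by dx ∧ dw gives (w) dx ∧ dz ∧ dw
  d(4*x*y) includes (∂/∂x)(4*x*y) dx = (4*y) dx, which multiplied by dz ∧ dw gives (4*y) dx ∧ dz ∧ dw
  d(4*x*y) includes (∂/∂y)(4*x*y) dy = (4*x) dy, which multiplied by dz ∧ dw gives (4*x) dy ∧ dz ∧ dw
Collecting like 3-forms: d(omega) = (w) dx ∧ dy ∧ dz + (z) dx ∧ dy ∧ dw + (w + 2*x + 4*y) dx ∧ dz ∧ dw + (4*x) dy ∧ dz ∧ dw.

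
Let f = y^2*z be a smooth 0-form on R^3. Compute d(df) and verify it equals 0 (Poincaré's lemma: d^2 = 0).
d(df) = 0

Step 1: df = sum_i (∂f/∂x_i) dx_i = (0) dx + (2*y*z) dy + (y^2) dz.
Step 2: Apply d again. Using the 1-form formula, the coefficient of dx ∧ dy in d(df) is ∂^2 f/∂x ∂y - ∂^2 f/∂y ∂x = (0) - (0) = 0 (equality of mixed partials for smooth f).
Similarly for dx ∧ dz and dy ∧ dz — all coefficients vanish. So d(df) = 0.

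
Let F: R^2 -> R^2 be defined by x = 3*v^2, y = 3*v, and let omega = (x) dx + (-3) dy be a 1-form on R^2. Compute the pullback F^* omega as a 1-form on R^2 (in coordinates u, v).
F^* omega = (18*v^3 - 9) dv

Using F^*(f dg) = (f ∘ F) d(g ∘ F), substitute each coordinate x_i by F_i(u, v) in f_i, and replace dx_i by d F_i = (∂F_i/∂u) du + (∂F_i/∂v) dv.
  For the x component: f_1(F) = 3*v^2; d F_1 = (0) du + (6*v) dv
  For the y component: f_2(F) = -3; d F_2 = (0) du + (3) dv
Combining and collecting du, dv coefficients:
  coeff of du: 0
  coeff of dv: 18*v^3 - 9
F^* omega = (18*v^3 - 9) dv.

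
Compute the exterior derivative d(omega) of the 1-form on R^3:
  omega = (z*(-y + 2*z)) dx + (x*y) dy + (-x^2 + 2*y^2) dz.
d(omega) = (y + z) dx ∧ dy + (-2*x + y - 4*z) dx ∧ dz + (4*y) dy ∧ dz

For a 1-form omega = sum_i f_i dx_i, the exterior derivative is
  d(omega) = sum_{i < j} (∂f_j/∂x_i - ∂f_i/∂x_j) dx_i ∧ dx_j.
  coefficient of dx ∧ dy: ∂f_2/∂x - ∂f_1/∂y = ∂(x*y)/∂x - ∂(z*(-y + 2*z))/∂y = y + z
  coefficient of dx ∧ dz: ∂f_3/∂x - ∂f_1/∂z = ∂(-x^2 + 2*y^2)/∂x - ∂(z*(-y + 2*z))/∂z = -2*x + y - 4*z
  coefficient of dy ∧ dz: ∂f_3/∂y - ∂f_2/∂z = ∂(-x^2 + 2*y^2)/∂y - ∂(x*y)/∂z = 4*y
Assembling: d(omega) = (y + z) dx ∧ dy + (-2*x + y - 4*z) dx ∧ dz + (4*y) dy ∧ dz.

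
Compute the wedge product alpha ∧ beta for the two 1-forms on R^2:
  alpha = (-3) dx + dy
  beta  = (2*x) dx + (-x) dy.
alpha ∧ beta = (x) dx ∧ dy

Distribute the wedge, using dx_i ∧ dx_j = -dx_j ∧ dx_i and dx_i ∧ dx_i = 0. For each pair (i, j) with i < j, the coefficient of dx_i ∧ dx_j in alpha ∧ beta is (alpha_i * beta_j - alpha_j * beta_i). Collecting: alpha ∧ beta = (x) dx ∧ dy.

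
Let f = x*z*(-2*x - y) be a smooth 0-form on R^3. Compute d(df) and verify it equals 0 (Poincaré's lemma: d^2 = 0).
d(df) = 0

Step 1: df = sum_i (∂f/∂x_i) dx_i = (z*(-4*x - y)) dx + (-x*z) dy + (x*(-2*x - y)) dz.
Step 2: Apply d again. Using the 1-form formula, the coefficient of dx ∧ dy in d(df) is ∂^2 f/∂x ∂y - ∂^2 f/∂y ∂x = (-z) - (-z) = 0 (equality of mixed partials for smooth f).
Similarly for dx ∧ dz and dy ∧ dz — all coefficients vanish. So d(df) = 0.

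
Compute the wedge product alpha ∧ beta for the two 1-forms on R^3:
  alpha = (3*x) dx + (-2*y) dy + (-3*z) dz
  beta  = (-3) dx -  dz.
alpha ∧ beta = (-3*x - 9*z) dx ∧ dz + (-6*y) dx ∧ dy + (2*y) dy ∧ dz

Distribute the wedge, using dx_i ∧ dx_j = -dx_j ∧ dx_i and dx_i ∧ dx_i = 0. For each pair (i, j) with i < j, the coefficient of dx_i ∧ dx_j in alpha ∧ beta is (alpha_i * beta_j - alpha_j * beta_i). Collecting: alpha ∧ beta = (-3*x - 9*z) dx ∧ dz + (-6*y) dx ∧ dy + (2*y) dy ∧ dz.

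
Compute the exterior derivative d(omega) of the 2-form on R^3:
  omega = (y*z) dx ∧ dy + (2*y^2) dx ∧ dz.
d(omega) = (-3*y) dx ∧ dy ∧ dz

For a 2-form omega = sum_{i<j} g_{ij} dx_i ∧ dx_j, the exterior derivative is
  d(omega) = sum_{i<j} d(g_{ij}) ∧ dx_i ∧ dx_j = sum_{i<j, k} (∂g_{ij}/∂x_k) dx_k ∧ dx_i ∧ dx_j.
Expand each term, using dx_k ∧ dx_i ∧ dx_j = sgn(permutation) dx_{(a)} ∧ dx_{(b)} ∧ dx_{(c)} with (a < b < c) sorted:
  d(y*z) includes (∂/∂z)(y*z) dz = (y) dz, which multiplied by dx ∧ dy gives (y) dx ∧ dy ∧ dz
  d(2*y^2) includes (∂/∂y)(2*y^2) dy = (4*y) dy, which multiplied by dx ∧ dz gives (-4*y) dx ∧ dy ∧ dz
Collecting like 3-forms: d(omega) = (-3*y) dx ∧ dy ∧ dz.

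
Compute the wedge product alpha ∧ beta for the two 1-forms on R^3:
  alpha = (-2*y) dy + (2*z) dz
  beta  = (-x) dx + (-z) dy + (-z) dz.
alpha ∧ beta = (-2*x*y) dx ∧ dy + (2*z*(y + z)) dy ∧ dz + (2*x*z) dx ∧ dz

Distribute the wedge, using dx_i ∧ dx_j = -dx_j ∧ dx_i and dx_i ∧ dx_i = 0. For each pair (i, j) with i < j, the coefficient of dx_i ∧ dx_j in alpha ∧ beta is (alpha_i * beta_j - alpha_j * beta_i). Collecting: alpha ∧ beta = (-2*x*y) dx ∧ dy + (2*z*(y + z)) dy ∧ dz + (2*x*z) dx ∧ dz.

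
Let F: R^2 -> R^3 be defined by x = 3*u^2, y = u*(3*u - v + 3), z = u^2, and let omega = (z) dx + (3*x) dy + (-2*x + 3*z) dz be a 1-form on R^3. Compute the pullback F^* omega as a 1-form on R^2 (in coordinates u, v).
F^* omega = (9*u^2*(6*u - v + 3)) du + (-9*u^3) dv

Using F^*(f dg) = (f ∘ F) d(g ∘ F), substitute each coordinate x_i by F_i(u, v) in f_i, and replace dx_i by d F_i = (∂F_i/∂u) du + (∂F_i/∂v) dv.
  For the x component: f_1(F) = u^2; d F_1 = (6*u) du + (0) dv
  For the y component: f_2(F) = 9*u^2; d F_2 = (6*u - v + 3) du + (-u) dv
  For the z component: f_3(F) = -3*u^2; d F_3 = (2*u) du + (0) dv
Combining and collecting du, dv coefficients:
  coeff of du: 9*u^2*(6*u - v + 3)
  coeff of dv: -9*u^3
F^* omega = (9*u^2*(6*u - v + 3)) du + (-9*u^3) dv.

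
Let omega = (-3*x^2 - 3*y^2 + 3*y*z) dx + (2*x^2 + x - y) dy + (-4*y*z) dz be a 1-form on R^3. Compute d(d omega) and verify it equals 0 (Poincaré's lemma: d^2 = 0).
d(d omega) = 0

Step 1: d omega = sum_{i<j} (∂f_j/∂x_i - ∂f_i/∂x_j) dx_i ∧ dx_j:
  coeff of dx ∧ dy: 4*x + 6*y - 3*z + 1
  coeff of dx ∧ dz: -3*y
  coeff of dy ∧ dz: -4*z
Step 2: Apply d again to each 2-form coefficient. The only possible 3-form in R^3 is dx ∧ dy ∧ dz, with coefficient
  ∂(coeff of dy∧dz)/∂x - ∂(coeff of dx∧dz)/∂y + ∂(coeff of dx∧dy)/∂z
  = ∂/∂x (-4*z) - ∂/∂y (-3*y) + ∂/∂z (4*x + 6*y - 3*z + 1).
Each of these terms simplifies to sums of mixed partials that cancel in pairs. The result is 0 (by equality of mixed partials for smooth functions — Schwarz / Clairaut).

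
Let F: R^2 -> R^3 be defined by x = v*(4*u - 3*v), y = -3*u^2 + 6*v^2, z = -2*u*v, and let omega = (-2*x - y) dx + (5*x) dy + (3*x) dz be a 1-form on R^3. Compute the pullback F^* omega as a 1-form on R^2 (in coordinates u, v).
F^* omega = (2*v*(-54*u^2 + 17*u*v + 9*v^2)) du + (12*u^3 - 74*u^2*v + 306*u*v^2 - 180*v^3) dv

Using F^*(f dg) = (f ∘ F) d(g ∘ F), substitute each coordinate x_i by F_i(u, v) in f_i, and replace dx_i by d F_i = (∂F_i/∂u) du + (∂F_i/∂v) dv.
  For the x component: f_1(F) = u*(3*u - 8*v); d F_1 = (4*v) du + (4*u - 6*v) dv
  For the y component: f_2(F) = 5*v*(4*u - 3*v); d F_2 = (-6*u) du + (12*v) dv
  For the z component: f_3(F) = 3*v*(4*u - 3*v); d F_3 = (-2*v) du + (-2*u) dv
Combining and collecting du, dv coefficients:
  coeff of du: 2*v*(-54*u^2 + 17*u*v + 9*v^2)
  coeff of dv: 12*u^3 - 74*u^2*v + 306*u*v^2 - 180*v^3
F^* omega = (2*v*(-54*u^2 + 17*u*v + 9*v^2)) du + (12*u^3 - 74*u^2*v + 306*u*v^2 - 180*v^3) dv.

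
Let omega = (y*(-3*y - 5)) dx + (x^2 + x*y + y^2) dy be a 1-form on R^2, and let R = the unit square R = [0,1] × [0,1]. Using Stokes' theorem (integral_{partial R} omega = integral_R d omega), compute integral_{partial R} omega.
integral_(partial R) omega = 19/2

Stokes: integral_partial_R omega = integral_R d omega with d omega = (∂Q/∂x - ∂P/∂y) dx ∧ dy.
  ∂Q/∂x = 2*x + y
  ∂P/∂y = -6*y - 5
  integrand = ∂Q/∂x - ∂P/∂y = 2*x + 7*y + 5.
Integrating over R: integral_0^1 integral_0^1 (2*x + 7*y + 5) dx dy = 19/2.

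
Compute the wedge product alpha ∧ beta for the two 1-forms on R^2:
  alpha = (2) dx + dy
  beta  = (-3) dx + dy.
alpha ∧ beta = (5) dx ∧ dy

Distribute the wedge, using dx_i ∧ dx_j = -dx_j ∧ dx_i and dx_i ∧ dx_i = 0. For each pair (i, j) with i < j, the coefficient of dx_i ∧ dx_j in alpha ∧ beta is (alpha_i * beta_j - alpha_j * beta_i). Collecting: alpha ∧ beta = (5) dx ∧ dy.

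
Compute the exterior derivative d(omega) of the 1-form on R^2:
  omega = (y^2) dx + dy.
d(omega) = (-2*y) dx ∧ dy

For a 1-form omega = sum_i f_i dx_i, the exterior derivative is
  d(omega) = sum_{i < j} (∂f_j/∂x_i - ∂f_i/∂x_j) dx_i ∧ dx_j.
  coefficient of dx ∧ dy: ∂f_2/∂x - ∂f_1/∂y = ∂(1)/∂x - ∂(y^2)/∂y = -2*y
Assembling: d(omega) = (-2*y) dx ∧ dy.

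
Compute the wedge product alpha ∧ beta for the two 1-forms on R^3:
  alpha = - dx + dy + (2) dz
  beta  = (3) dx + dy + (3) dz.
alpha ∧ beta = (-4) dx ∧ dy + (-9) dx ∧ dz + (1) dy ∧ dz

Distribute the wedge, using dx_i ∧ dx_j = -dx_j ∧ dx_i and dx_i ∧ dx_i = 0. For each pair (i, j) with i < j, the coefficient of dx_i ∧ dx_j in alpha ∧ beta is (alpha_i * beta_j - alpha_j * beta_i). Collecting: alpha ∧ beta = (-4) dx ∧ dy + (-9) dx ∧ dz + (1) dy ∧ dz.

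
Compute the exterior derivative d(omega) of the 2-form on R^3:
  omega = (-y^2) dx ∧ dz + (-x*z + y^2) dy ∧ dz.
d(omega) = (2*y - z) dx ∧ dy ∧ dz

For a 2-form omega = sum_{i<j} g_{ij} dx_i ∧ dx_j, the exterior derivative is
  d(omega) = sum_{i<j} d(g_{ij}) ∧ dx_i ∧ dx_j = sum_{i<j, k} (∂g_{ij}/∂x_k) dx_k ∧ dx_i ∧ dx_j.
Expand each term, using dx_k ∧ dx_i ∧ dx_j = sgn(permutation) dx_{(a)} ∧ dx_{(b)} ∧ dx_{(c)} with (a < b < c) sorted:
  d(-y^2) includes (∂/∂y)(-y^2) dy = (-2*y) dy, which multiplied by dx ∧ dz gives (2*y) dx ∧ dy ∧ dz
  d(-x*z + y^2) includes (∂/∂x)(-x*z + y^2) dx = (-z) dx, which multiplied by dy ∧ dz gives (-z) dx ∧ dy ∧ dz
Collecting like 3-forms: d(omega) = (2*y - z) dx ∧ dy ∧ dz.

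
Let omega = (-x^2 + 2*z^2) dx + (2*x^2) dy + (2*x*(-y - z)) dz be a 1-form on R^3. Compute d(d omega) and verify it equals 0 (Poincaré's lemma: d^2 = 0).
d(d omega) = 0

Step 1: d omega = sum_{i<j} (∂f_j/∂x_i - ∂f_i/∂x_j) dx_i ∧ dx_j:
  coeff of dx ∧ dy: 4*x
  coeff of dx ∧ dz: -2*y - 6*z
  coeff of dy ∧ dz: -2*x
Step 2: Apply d again to each 2-form coefficient. The only possible 3-form in R^3 is dx ∧ dy ∧ dz, with coefficient
  ∂(coeff of dy∧dz)/∂x - ∂(coeff of dx∧dz)/∂y + ∂(coeff of dx∧dy)/∂z
  = ∂/∂x (-2*x) - ∂/∂y (-2*y - 6*z) + ∂/∂z (4*x).
Each of these terms simplifies to sums of mixed partials that cancel in pairs. The result is 0 (by equality of mixed partials for smooth functions — Schwarz / Clairaut).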